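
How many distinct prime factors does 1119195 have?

6

1119195 = 3^2 · 124355
124355 = 5 · 24871
24871 = 7 · 3553
3553 = 11 · 323
323 = 17 · 19
1119195 = 3^2 · 5 · 7 · 11 · 17 · 19, which has 6 distinct prime factors.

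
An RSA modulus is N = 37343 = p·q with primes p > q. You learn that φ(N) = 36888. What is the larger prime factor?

349

φ(n) = (p−1)(q−1) = n − (p+q) + 1, so p + q = 37343 − 36888 + 1 = 456.
p and q are the roots of t² − 456t + 37343 = 0.
Discriminant: 456² − 4·37343 = 207936 − 149372 = 58564; √58564 = 242.
q = (456 − 242)/2 = 107, p = (456 + 242)/2 = 349.
Check: 107 · 349 = 37343.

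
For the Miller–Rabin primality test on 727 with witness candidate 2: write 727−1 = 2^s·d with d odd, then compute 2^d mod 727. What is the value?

1

727 − 1 = 726 = 2^1 · 363, so d = 363.
2^1 ≡ 2 (mod 727)
2^2 ≡ 2^2 = 4 ≡ 4 (mod 727)
2^4 ≡ 4^2 = 16 ≡ 16 (mod 727)
2^8 ≡ 16^2 = 256 ≡ 256 (mod 727)
2^16 ≡ 256^2 = 65536 ≡ 106 (mod 727)
2^32 ≡ 106^2 = 11236 ≡ 331 (mod 727)
2^64 ≡ 331^2 = 109561 ≡ 511 (mod 727)
2^128 ≡ 511^2 = 261121 ≡ 128 (mod 727)
2^256 ≡ 128^2 = 16384 ≡ 390 (mod 727)
363 = 256 + 64 + 32 + 8 + 2 + 1 in binary powers of 2.
So 2^363 ≡ 390 · 511 · 331 · 256 · 4 · 2 ≡ 1 (mod 727).
Since 2^d ≡ 1 (mod 727), base 2 does not prove 727 composite.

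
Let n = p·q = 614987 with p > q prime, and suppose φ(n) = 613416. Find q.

φ(n) = (p−1)(q−1) = n − (p+q) + 1, so p + q = 614987 − 613416 + 1 = 1572.
p and q are the roots of t² − 1572t + 614987 = 0.
Discriminant: 1572² − 4·614987 = 2471184 − 2459948 = 11236; √11236 = 106.
q = (1572 − 106)/2 = 733, p = (1572 + 106)/2 = 839.
Check: 733 · 839 = 614987.

733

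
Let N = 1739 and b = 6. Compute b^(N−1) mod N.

6^1 ≡ 6 (mod 1739)
6^2 ≡ 6^2 = 36 ≡ 36 (mod 1739)
6^4 ≡ 36^2 = 1296 ≡ 1296 (mod 1739)
6^8 ≡ 1296^2 = 1679616 ≡ 1481 (mod 1739)
6^16 ≡ 1481^2 = 2193361 ≡ 482 (mod 1739)
6^32 ≡ 482^2 = 232324 ≡ 1037 (mod 1739)
6^64 ≡ 1037^2 = 1075369 ≡ 667 (mod 1739)
6^128 ≡ 667^2 = 444889 ≡ 1444 (mod 1739)
6^256 ≡ 1444^2 = 2085136 ≡ 75 (mod 1739)
6^512 ≡ 75^2 = 5625 ≡ 408 (mod 1739)
6^1024 ≡ 408^2 = 166464 ≡ 1259 (mod 1739)
1738 = 1024 + 512 + 128 + 64 + 8 + 2 in binary powers of 2.
So 6^1738 ≡ 1259 · 408 · 1444 · 667 · 1481 · 36 ≡ 739 (mod 1739).
Since 739 ≠ 1, base 6 is a Fermat witness: 1739 is composite.

739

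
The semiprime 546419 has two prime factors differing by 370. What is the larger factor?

Since p = q + 370, we have 546419 = q(q + 370), so q² + 370q − 546419 = 0.
Discriminant: 370² + 4·546419 = 136900 + 2185676 = 2322576; √2322576 = 1524.
q = (−370 + 1524)/2 = 577, and p = q + 370 = 947.
Check: 577 · 947 = 546419.

947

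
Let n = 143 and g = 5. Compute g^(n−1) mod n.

25

5^1 ≡ 5 (mod 143)
5^2 ≡ 5^2 = 25 ≡ 25 (mod 143)
5^4 ≡ 25^2 = 625 ≡ 53 (mod 143)
5^8 ≡ 53^2 = 2809 ≡ 92 (mod 143)
5^16 ≡ 92^2 = 8464 ≡ 27 (mod 143)
5^32 ≡ 27^2 = 729 ≡ 14 (mod 143)
5^64 ≡ 14^2 = 196 ≡ 53 (mod 143)
5^128 ≡ 53^2 = 2809 ≡ 92 (mod 143)
142 = 128 + 8 + 4 + 2 in binary powers of 2.
So 5^142 ≡ 92 · 92 · 53 · 25 ≡ 25 (mod 143).
Since 25 ≠ 1, base 5 is a Fermat witness: 143 is composite.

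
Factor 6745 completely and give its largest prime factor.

71

6745 = 5 · 1349
1349 = 19 · 71
71 is prime.
So 6745 = 5 · 19 · 71; the largest prime factor is 71.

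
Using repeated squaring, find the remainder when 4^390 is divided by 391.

288

4^1 ≡ 4 (mod 391)
4^2 ≡ 4^2 = 16 ≡ 16 (mod 391)
4^4 ≡ 16^2 = 256 ≡ 256 (mod 391)
4^8 ≡ 256^2 = 65536 ≡ 239 (mod 391)
4^16 ≡ 239^2 = 57121 ≡ 35 (mod 391)
4^32 ≡ 35^2 = 1225 ≡ 52 (mod 391)
4^64 ≡ 52^2 = 2704 ≡ 358 (mod 391)
4^128 ≡ 358^2 = 128164 ≡ 307 (mod 391)
4^256 ≡ 307^2 = 94249 ≡ 18 (mod 391)
390 = 256 + 128 + 4 + 2 in binary powers of 2.
So 4^390 ≡ 18 · 307 · 256 · 16 ≡ 288 (mod 391).
Since 288 ≠ 1, base 4 is a Fermat witness: 391 is composite.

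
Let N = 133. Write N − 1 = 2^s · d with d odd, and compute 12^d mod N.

133 − 1 = 132 = 2^2 · 33, so d = 33.
12^1 ≡ 12 (mod 133)
12^2 ≡ 12^2 = 144 ≡ 11 (mod 133)
12^4 ≡ 11^2 = 121 ≡ 121 (mod 133)
12^8 ≡ 121^2 = 14641 ≡ 11 (mod 133)
12^16 ≡ 11^2 = 121 ≡ 121 (mod 133)
12^32 ≡ 121^2 = 14641 ≡ 11 (mod 133)
33 = 32 + 1 in binary powers of 2.
So 12^33 ≡ 11 · 12 ≡ 132 (mod 133).
Since 12^d ≡ 132 (mod 133), base 12 does not prove 133 composite.

132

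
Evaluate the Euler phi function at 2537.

Factor: 2537 = 43 · 59.
φ(2537) = (43−1) · (59−1) = 42 · 58 = 2436.

2436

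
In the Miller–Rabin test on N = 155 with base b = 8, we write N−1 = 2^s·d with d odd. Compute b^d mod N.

155 − 1 = 154 = 2^1 · 77, so d = 77.
8^1 ≡ 8 (mod 155)
8^2 ≡ 8^2 = 64 ≡ 64 (mod 155)
8^4 ≡ 64^2 = 4096 ≡ 66 (mod 155)
8^8 ≡ 66^2 = 4356 ≡ 16 (mod 155)
8^16 ≡ 16^2 = 256 ≡ 101 (mod 155)
8^32 ≡ 101^2 = 10201 ≡ 126 (mod 155)
8^64 ≡ 126^2 = 15876 ≡ 66 (mod 155)
77 = 64 + 8 + 4 + 1 in binary powers of 2.
So 8^77 ≡ 66 · 16 · 66 · 8 ≡ 33 (mod 155).
Squaring chain: 33; never reaches −1, so base 8 is a Miller–Rabin witness that 155 is composite.

33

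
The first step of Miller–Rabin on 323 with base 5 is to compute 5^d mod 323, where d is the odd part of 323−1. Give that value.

323 − 1 = 322 = 2^1 · 161, so d = 161.
5^1 ≡ 5 (mod 323)
5^2 ≡ 5^2 = 25 ≡ 25 (mod 323)
5^4 ≡ 25^2 = 625 ≡ 302 (mod 323)
5^8 ≡ 302^2 = 91204 ≡ 118 (mod 323)
5^16 ≡ 118^2 = 13924 ≡ 35 (mod 323)
5^32 ≡ 35^2 = 1225 ≡ 256 (mod 323)
5^64 ≡ 256^2 = 65536 ≡ 290 (mod 323)
5^128 ≡ 290^2 = 84100 ≡ 120 (mod 323)
161 = 128 + 32 + 1 in binary powers of 2.
So 5^161 ≡ 120 · 256 · 5 ≡ 175 (mod 323).
Squaring chain: 175; never reaches −1, so base 5 is a Miller–Rabin witness that 323 is composite.

175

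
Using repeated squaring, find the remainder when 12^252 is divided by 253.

232

12^1 ≡ 12 (mod 253)
12^2 ≡ 12^2 = 144 ≡ 144 (mod 253)
12^4 ≡ 144^2 = 20736 ≡ 243 (mod 253)
12^8 ≡ 243^2 = 59049 ≡ 100 (mod 253)
12^16 ≡ 100^2 = 10000 ≡ 133 (mod 253)
12^32 ≡ 133^2 = 17689 ≡ 232 (mod 253)
12^64 ≡ 232^2 = 53824 ≡ 188 (mod 253)
12^128 ≡ 188^2 = 35344 ≡ 177 (mod 253)
252 = 128 + 64 + 32 + 16 + 8 + 4 in binary powers of 2.
So 12^252 ≡ 177 · 188 · 232 · 133 · 100 · 243 ≡ 232 (mod 253).
Since 232 ≠ 1, base 12 is a Fermat witness: 253 is composite.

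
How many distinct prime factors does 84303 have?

4

84303 = 3^2 · 9367
9367 = 17 · 551
551 = 19 · 29
84303 = 3^2 · 17 · 19 · 29, which has 4 distinct prime factors.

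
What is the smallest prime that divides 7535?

5

7535 is odd.
Digit sum 20, not divisible by 3.
Ends in 5: divisible by 5.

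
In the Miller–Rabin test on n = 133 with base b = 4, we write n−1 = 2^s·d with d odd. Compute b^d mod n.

106

133 − 1 = 132 = 2^2 · 33, so d = 33.
4^1 ≡ 4 (mod 133)
4^2 ≡ 4^2 = 16 ≡ 16 (mod 133)
4^4 ≡ 16^2 = 256 ≡ 123 (mod 133)
4^8 ≡ 123^2 = 15129 ≡ 100 (mod 133)
4^16 ≡ 100^2 = 10000 ≡ 25 (mod 133)
4^32 ≡ 25^2 = 625 ≡ 93 (mod 133)
33 = 32 + 1 in binary powers of 2.
So 4^33 ≡ 93 · 4 ≡ 106 (mod 133).
Squaring chain: 106 → 64; never reaches −1, so base 4 is a Miller–Rabin witness that 133 is composite.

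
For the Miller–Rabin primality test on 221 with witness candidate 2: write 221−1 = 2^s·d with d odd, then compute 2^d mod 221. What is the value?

128

221 − 1 = 220 = 2^2 · 55, so d = 55.
2^1 ≡ 2 (mod 221)
2^2 ≡ 2^2 = 4 ≡ 4 (mod 221)
2^4 ≡ 4^2 = 16 ≡ 16 (mod 221)
2^8 ≡ 16^2 = 256 ≡ 35 (mod 221)
2^16 ≡ 35^2 = 1225 ≡ 120 (mod 221)
2^32 ≡ 120^2 = 14400 ≡ 35 (mod 221)
55 = 32 + 16 + 4 + 2 + 1 in binary powers of 2.
So 2^55 ≡ 35 · 120 · 16 · 4 · 2 ≡ 128 (mod 221).
Squaring chain: 128 → 30; never reaches −1, so base 2 is a Miller–Rabin witness that 221 is composite.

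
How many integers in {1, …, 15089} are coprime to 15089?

Factor: 15089 = 79 · 191.
φ(15089) = (79−1) · (191−1) = 78 · 190 = 14820.

14820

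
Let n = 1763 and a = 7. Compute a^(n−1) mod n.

1197

7^1 ≡ 7 (mod 1763)
7^2 ≡ 7^2 = 49 ≡ 49 (mod 1763)
7^4 ≡ 49^2 = 2401 ≡ 638 (mod 1763)
7^8 ≡ 638^2 = 407044 ≡ 1554 (mod 1763)
7^16 ≡ 1554^2 = 2414916 ≡ 1369 (mod 1763)
7^32 ≡ 1369^2 = 1874161 ≡ 92 (mod 1763)
7^64 ≡ 92^2 = 8464 ≡ 1412 (mod 1763)
7^128 ≡ 1412^2 = 1993744 ≡ 1554 (mod 1763)
7^256 ≡ 1554^2 = 2414916 ≡ 1369 (mod 1763)
7^512 ≡ 1369^2 = 1874161 ≡ 92 (mod 1763)
7^1024 ≡ 92^2 = 8464 ≡ 1412 (mod 1763)
1762 = 1024 + 512 + 128 + 64 + 32 + 2 in binary powers of 2.
So 7^1762 ≡ 1412 · 92 · 1554 · 1412 · 92 · 49 ≡ 1197 (mod 1763).
Since 1197 ≠ 1, base 7 is a Fermat witness: 1763 is composite.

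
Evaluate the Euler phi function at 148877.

Factor: 148877 = 53^3.
φ(148877) = 53^2·(53−1) = 146068.

146068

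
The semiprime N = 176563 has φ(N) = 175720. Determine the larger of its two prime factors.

φ(n) = (p−1)(q−1) = n − (p+q) + 1, so p + q = 176563 − 175720 + 1 = 844.
p and q are the roots of t² − 844t + 176563 = 0.
Discriminant: 844² − 4·176563 = 712336 − 706252 = 6084; √6084 = 78.
q = (844 − 78)/2 = 383, p = (844 + 78)/2 = 461.
Check: 383 · 461 = 176563.

461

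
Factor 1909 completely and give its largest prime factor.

83

1909 = 23 · 83
83 is prime.
So 1909 = 23 · 83; the largest prime factor is 83.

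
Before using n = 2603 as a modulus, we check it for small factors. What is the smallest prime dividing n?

19

2603 is odd.
Digit sum 11, not divisible by 3.
Ends in 3: not divisible by 5.
7: 2603 = 7·371 + 6
11: 2603 = 11·236 + 7
13: 2603 = 13·200 + 3
17: 2603 = 17·153 + 2
19: 2603 = 19·137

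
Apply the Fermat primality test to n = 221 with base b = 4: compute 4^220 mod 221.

35

4^1 ≡ 4 (mod 221)
4^2 ≡ 4^2 = 16 ≡ 16 (mod 221)
4^4 ≡ 16^2 = 256 ≡ 35 (mod 221)
4^8 ≡ 35^2 = 1225 ≡ 120 (mod 221)
4^16 ≡ 120^2 = 14400 ≡ 35 (mod 221)
4^32 ≡ 35^2 = 1225 ≡ 120 (mod 221)
4^64 ≡ 120^2 = 14400 ≡ 35 (mod 221)
4^128 ≡ 35^2 = 1225 ≡ 120 (mod 221)
220 = 128 + 64 + 16 + 8 + 4 in binary powers of 2.
So 4^220 ≡ 120 · 35 · 35 · 120 · 35 ≡ 35 (mod 221).
Since 35 ≠ 1, base 4 is a Fermat witness: 221 is composite.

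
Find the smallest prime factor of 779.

19

779 is odd.
Digit sum 23, not divisible by 3.
Ends in 9: not divisible by 5.
7: 779 = 7·111 + 2
11: 779 = 11·70 + 9
13: 779 = 13·59 + 12
17: 779 = 17·45 + 14
19: 779 = 19·41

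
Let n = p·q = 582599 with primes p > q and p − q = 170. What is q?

683

Since p = q + 170, we have 582599 = q(q + 170), so q² + 170q − 582599 = 0.
Discriminant: 170² + 4·582599 = 28900 + 2330396 = 2359296; √2359296 = 1536.
q = (−170 + 1536)/2 = 683, and p = q + 170 = 853.
Check: 683 · 853 = 582599.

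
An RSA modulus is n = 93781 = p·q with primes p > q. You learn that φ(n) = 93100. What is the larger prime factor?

491

φ(n) = (p−1)(q−1) = n − (p+q) + 1, so p + q = 93781 − 93100 + 1 = 682.
p and q are the roots of t² − 682t + 93781 = 0.
Discriminant: 682² − 4·93781 = 465124 − 375124 = 90000; √90000 = 300.
q = (682 − 300)/2 = 191, p = (682 + 300)/2 = 491.
Check: 191 · 491 = 93781.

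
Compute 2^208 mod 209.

2^1 ≡ 2 (mod 209)
2^2 ≡ 2^2 = 4 ≡ 4 (mod 209)
2^4 ≡ 4^2 = 16 ≡ 16 (mod 209)
2^8 ≡ 16^2 = 256 ≡ 47 (mod 209)
2^16 ≡ 47^2 = 2209 ≡ 119 (mod 209)
2^32 ≡ 119^2 = 14161 ≡ 158 (mod 209)
2^64 ≡ 158^2 = 24964 ≡ 93 (mod 209)
2^128 ≡ 93^2 = 8649 ≡ 80 (mod 209)
208 = 128 + 64 + 16 in binary powers of 2.
So 2^208 ≡ 80 · 93 · 119 ≡ 36 (mod 209).
Since 36 ≠ 1, base 2 is a Fermat witness: 209 is composite.

36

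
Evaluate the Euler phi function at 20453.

Factor: 20453 = 113 · 181.
φ(20453) = (113−1) · (181−1) = 112 · 180 = 20160.

20160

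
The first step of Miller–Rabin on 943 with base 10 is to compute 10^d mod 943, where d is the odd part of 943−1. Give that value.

871

943 − 1 = 942 = 2^1 · 471, so d = 471.
10^1 ≡ 10 (mod 943)
10^2 ≡ 10^2 = 100 ≡ 100 (mod 943)
10^4 ≡ 100^2 = 10000 ≡ 570 (mod 943)
10^8 ≡ 570^2 = 324900 ≡ 508 (mod 943)
10^16 ≡ 508^2 = 258064 ≡ 625 (mod 943)
10^32 ≡ 625^2 = 390625 ≡ 223 (mod 943)
10^64 ≡ 223^2 = 49729 ≡ 693 (mod 943)
10^128 ≡ 693^2 = 480249 ≡ 262 (mod 943)
10^256 ≡ 262^2 = 68644 ≡ 748 (mod 943)
471 = 256 + 128 + 64 + 16 + 4 + 2 + 1 in binary powers of 2.
So 10^471 ≡ 748 · 262 · 693 · 625 · 570 · 100 · 10 ≡ 871 (mod 943).
Squaring chain: 871; never reaches −1, so base 10 is a Miller–Rabin witness that 943 is composite.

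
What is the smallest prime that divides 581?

581 is odd.
Digit sum 14, not divisible by 3.
Ends in 1: not divisible by 5.
7: 581 = 7·83

7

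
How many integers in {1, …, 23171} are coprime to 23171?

Factor: 23171 = 17 · 29 · 47.
φ(23171) = (17−1) · (29−1) · (47−1) = 16 · 28 · 46 = 20608.

20608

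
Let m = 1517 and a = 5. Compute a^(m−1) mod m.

5^1 ≡ 5 (mod 1517)
5^2 ≡ 5^2 = 25 ≡ 25 (mod 1517)
5^4 ≡ 25^2 = 625 ≡ 625 (mod 1517)
5^8 ≡ 625^2 = 390625 ≡ 756 (mod 1517)
5^16 ≡ 756^2 = 571536 ≡ 1144 (mod 1517)
5^32 ≡ 1144^2 = 1308736 ≡ 1082 (mod 1517)
5^64 ≡ 1082^2 = 1170724 ≡ 1117 (mod 1517)
5^128 ≡ 1117^2 = 1247689 ≡ 715 (mod 1517)
5^256 ≡ 715^2 = 511225 ≡ 1513 (mod 1517)
5^512 ≡ 1513^2 = 2289169 ≡ 16 (mod 1517)
5^1024 ≡ 16^2 = 256 ≡ 256 (mod 1517)
1516 = 1024 + 256 + 128 + 64 + 32 + 8 + 4 in binary powers of 2.
So 5^1516 ≡ 256 · 1513 · 715 · 1117 · 1082 · 756 · 625 ≡ 1513 (mod 1517).
Since 1513 ≠ 1, base 5 is a Fermat witness: 1517 is composite.

1513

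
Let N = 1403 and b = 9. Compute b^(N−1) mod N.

9^1 ≡ 9 (mod 1403)
9^2 ≡ 9^2 = 81 ≡ 81 (mod 1403)
9^4 ≡ 81^2 = 6561 ≡ 949 (mod 1403)
9^8 ≡ 949^2 = 900601 ≡ 1278 (mod 1403)
9^16 ≡ 1278^2 = 1633284 ≡ 192 (mod 1403)
9^32 ≡ 192^2 = 36864 ≡ 386 (mod 1403)
9^64 ≡ 386^2 = 148996 ≡ 278 (mod 1403)
9^128 ≡ 278^2 = 77284 ≡ 119 (mod 1403)
9^256 ≡ 119^2 = 14161 ≡ 131 (mod 1403)
9^512 ≡ 131^2 = 17161 ≡ 325 (mod 1403)
9^1024 ≡ 325^2 = 105625 ≡ 400 (mod 1403)
1402 = 1024 + 256 + 64 + 32 + 16 + 8 + 2 in binary powers of 2.
So 9^1402 ≡ 400 · 131 · 278 · 386 · 192 · 1278 · 81 ≡ 813 (mod 1403).
Since 813 ≠ 1, base 9 is a Fermat witness: 1403 is composite.

813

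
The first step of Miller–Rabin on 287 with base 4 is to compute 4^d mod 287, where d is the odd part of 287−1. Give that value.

23

287 − 1 = 286 = 2^1 · 143, so d = 143.
4^1 ≡ 4 (mod 287)
4^2 ≡ 4^2 = 16 ≡ 16 (mod 287)
4^4 ≡ 16^2 = 256 ≡ 256 (mod 287)
4^8 ≡ 256^2 = 65536 ≡ 100 (mod 287)
4^16 ≡ 100^2 = 10000 ≡ 242 (mod 287)
4^32 ≡ 242^2 = 58564 ≡ 16 (mod 287)
4^64 ≡ 16^2 = 256 ≡ 256 (mod 287)
4^128 ≡ 256^2 = 65536 ≡ 100 (mod 287)
143 = 128 + 8 + 4 + 2 + 1 in binary powers of 2.
So 4^143 ≡ 100 · 100 · 256 · 16 · 4 ≡ 23 (mod 287).
Squaring chain: 23; never reaches −1, so base 4 is a Miller–Rabin witness that 287 is composite.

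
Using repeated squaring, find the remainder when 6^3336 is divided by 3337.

617

6^1 ≡ 6 (mod 3337)
6^2 ≡ 6^2 = 36 ≡ 36 (mod 3337)
6^4 ≡ 36^2 = 1296 ≡ 1296 (mod 3337)
6^8 ≡ 1296^2 = 1679616 ≡ 1105 (mod 3337)
6^16 ≡ 1105^2 = 1221025 ≡ 3020 (mod 3337)
6^32 ≡ 3020^2 = 9120400 ≡ 379 (mod 3337)
6^64 ≡ 379^2 = 143641 ≡ 150 (mod 3337)
6^128 ≡ 150^2 = 22500 ≡ 2478 (mod 3337)
6^256 ≡ 2478^2 = 6140484 ≡ 404 (mod 3337)
6^512 ≡ 404^2 = 163216 ≡ 3040 (mod 3337)
6^1024 ≡ 3040^2 = 9241600 ≡ 1447 (mod 3337)
6^2048 ≡ 1447^2 = 2093809 ≡ 1510 (mod 3337)
3336 = 2048 + 1024 + 256 + 8 in binary powers of 2.
So 6^3336 ≡ 1510 · 1447 · 404 · 1105 ≡ 617 (mod 3337).
Since 617 ≠ 1, base 6 is a Fermat witness: 3337 is composite.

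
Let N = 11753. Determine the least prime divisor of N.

11753 is odd.
Digit sum 17, not divisible by 3.
Ends in 3: not divisible by 5.
7: 11753 = 7·1679

7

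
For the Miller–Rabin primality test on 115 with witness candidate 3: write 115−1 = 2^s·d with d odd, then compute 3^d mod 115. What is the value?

115 − 1 = 114 = 2^1 · 57, so d = 57.
3^1 ≡ 3 (mod 115)
3^2 ≡ 3^2 = 9 ≡ 9 (mod 115)
3^4 ≡ 9^2 = 81 ≡ 81 (mod 115)
3^8 ≡ 81^2 = 6561 ≡ 6 (mod 115)
3^16 ≡ 6^2 = 36 ≡ 36 (mod 115)
3^32 ≡ 36^2 = 1296 ≡ 31 (mod 115)
57 = 32 + 16 + 8 + 1 in binary powers of 2.
So 3^57 ≡ 31 · 36 · 6 · 3 ≡ 78 (mod 115).
Squaring chain: 78; never reaches −1, so base 3 is a Miller–Rabin witness that 115 is composite.

78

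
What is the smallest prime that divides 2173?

2173 is odd.
Digit sum 13, not divisible by 3.
Ends in 3: not divisible by 5.
7: 2173 = 7·310 + 3
11: 2173 = 11·197 + 6
13: 2173 = 13·167 + 2
17: 2173 = 17·127 + 14
19: 2173 = 19·114 + 7
23: 2173 = 23·94 + 11
29: 2173 = 29·74 + 27
31: 2173 = 31·70 + 3
37: 2173 = 37·58 + 27
41: 2173 = 41·53

41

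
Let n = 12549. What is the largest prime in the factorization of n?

89

12549 = 3 · 4183
4183 = 47 · 89
89 is prime.
So 12549 = 3 · 47 · 89; the largest prime factor is 89.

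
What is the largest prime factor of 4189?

4189 = 59 · 71
71 is prime.
So 4189 = 59 · 71; the largest prime factor is 71.

71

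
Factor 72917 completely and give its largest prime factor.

72917 = 13 · 5609
5609 = 71 · 79
79 is prime.
So 72917 = 13 · 71 · 79; the largest prime factor is 79.

79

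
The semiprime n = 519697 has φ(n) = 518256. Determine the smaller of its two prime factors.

φ(n) = (p−1)(q−1) = n − (p+q) + 1, so p + q = 519697 − 518256 + 1 = 1442.
p and q are the roots of t² − 1442t + 519697 = 0.
Discriminant: 1442² − 4·519697 = 2079364 − 2078788 = 576; √576 = 24.
q = (1442 − 24)/2 = 709, p = (1442 + 24)/2 = 733.
Check: 709 · 733 = 519697.

709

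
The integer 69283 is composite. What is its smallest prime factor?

79

69283 is odd.
Digit sum 28, not divisible by 3.
Ends in 3: not divisible by 5.
7: 69283 = 7·9897 + 4
11: 69283 = 11·6298 + 5
13: 69283 = 13·5329 + 6
17: 69283 = 17·4075 + 8
19: 69283 = 19·3646 + 9
23: 69283 = 23·3012 + 7
29: 69283 = 29·2389 + 2
31: 69283 = 31·2234 + 29
37: 69283 = 37·1872 + 19
41: 69283 = 41·1689 + 34
43: 69283 = 43·1611 + 10
47: 69283 = 47·1474 + 5
53: 69283 = 53·1307 + 12
59: 69283 = 59·1174 + 17
61: 69283 = 61·1135 + 48
67: 69283 = 67·1034 + 5
71: 69283 = 71·975 + 58
73: 69283 = 73·949 + 6
79: 69283 = 79·877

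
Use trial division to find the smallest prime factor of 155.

5

155 is odd.
Digit sum 11, not divisible by 3.
Ends in 5: divisible by 5.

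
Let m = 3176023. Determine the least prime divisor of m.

3176023 is odd.
Digit sum 22, not divisible by 3.
Ends in 3: not divisible by 5.
7: 3176023 = 7·453717 + 4
11: 3176023 = 11·288729 + 4
13: 3176023 = 13·244309 + 6
17: 3176023 = 17·186824 + 15
19: 3176023 = 19·167159 + 2
23: 3176023 = 23·138087 + 22
29: 3176023 = 29·109518 + 1
31: 3176023 = 31·102452 + 11
37: 3176023 = 37·85838 + 17
41: 3176023 = 41·77463 + 40
43: 3176023 = 43·73861

43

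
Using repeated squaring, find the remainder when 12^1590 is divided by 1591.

12^1 ≡ 12 (mod 1591)
12^2 ≡ 12^2 = 144 ≡ 144 (mod 1591)
12^4 ≡ 144^2 = 20736 ≡ 53 (mod 1591)
12^8 ≡ 53^2 = 2809 ≡ 1218 (mod 1591)
12^16 ≡ 1218^2 = 1483524 ≡ 712 (mod 1591)
12^32 ≡ 712^2 = 506944 ≡ 1006 (mod 1591)
12^64 ≡ 1006^2 = 1012036 ≡ 160 (mod 1591)
12^128 ≡ 160^2 = 25600 ≡ 144 (mod 1591)
12^256 ≡ 144^2 = 20736 ≡ 53 (mod 1591)
12^512 ≡ 53^2 = 2809 ≡ 1218 (mod 1591)
12^1024 ≡ 1218^2 = 1483524 ≡ 712 (mod 1591)
1590 = 1024 + 512 + 32 + 16 + 4 + 2 in binary powers of 2.
So 12^1590 ≡ 712 · 1218 · 1006 · 712 · 53 · 144 ≡ 84 (mod 1591).
Since 84 ≠ 1, base 12 is a Fermat witness: 1591 is composite.

84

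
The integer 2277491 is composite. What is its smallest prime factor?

79

2277491 is odd.
Digit sum 32, not divisible by 3.
Ends in 1: not divisible by 5.
7: 2277491 = 7·325355 + 6
11: 2277491 = 11·207044 + 7
13: 2277491 = 13·175191 + 8
17: 2277491 = 17·133970 + 1
19: 2277491 = 19·119867 + 18
23: 2277491 = 23·99021 + 8
29: 2277491 = 29·78534 + 5
31: 2277491 = 31·73467 + 14
37: 2277491 = 37·61553 + 30
41: 2277491 = 41·55548 + 23
43: 2277491 = 43·52964 + 39
47: 2277491 = 47·48457 + 12
53: 2277491 = 53·42971 + 28
59: 2277491 = 59·38601 + 32
61: 2277491 = 61·37335 + 56
67: 2277491 = 67·33992 + 27
71: 2277491 = 71·32077 + 24
73: 2277491 = 73·31198 + 37
79: 2277491 = 79·28829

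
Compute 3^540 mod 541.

1

3^1 ≡ 3 (mod 541)
3^2 ≡ 3^2 = 9 ≡ 9 (mod 541)
3^4 ≡ 9^2 = 81 ≡ 81 (mod 541)
3^8 ≡ 81^2 = 6561 ≡ 69 (mod 541)
3^16 ≡ 69^2 = 4761 ≡ 433 (mod 541)
3^32 ≡ 433^2 = 187489 ≡ 303 (mod 541)
3^64 ≡ 303^2 = 91809 ≡ 380 (mod 541)
3^128 ≡ 380^2 = 144400 ≡ 494 (mod 541)
3^256 ≡ 494^2 = 244036 ≡ 45 (mod 541)
3^512 ≡ 45^2 = 2025 ≡ 402 (mod 541)
540 = 512 + 16 + 8 + 4 in binary powers of 2.
So 3^540 ≡ 402 · 433 · 69 · 81 ≡ 1 (mod 541).
Since the result is 1, base 3 gives no evidence that 541 is composite.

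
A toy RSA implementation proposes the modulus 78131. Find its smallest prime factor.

23

78131 is odd.
Digit sum 20, not divisible by 3.
Ends in 1: not divisible by 5.
7: 78131 = 7·11161 + 4
11: 78131 = 11·7102 + 9
13: 78131 = 13·6010 + 1
17: 78131 = 17·4595 + 16
19: 78131 = 19·4112 + 3
23: 78131 = 23·3397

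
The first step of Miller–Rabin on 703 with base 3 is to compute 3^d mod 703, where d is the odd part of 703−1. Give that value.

702

703 − 1 = 702 = 2^1 · 351, so d = 351.
3^1 ≡ 3 (mod 703)
3^2 ≡ 3^2 = 9 ≡ 9 (mod 703)
3^4 ≡ 9^2 = 81 ≡ 81 (mod 703)
3^8 ≡ 81^2 = 6561 ≡ 234 (mod 703)
3^16 ≡ 234^2 = 54756 ≡ 625 (mod 703)
3^32 ≡ 625^2 = 390625 ≡ 460 (mod 703)
3^64 ≡ 460^2 = 211600 ≡ 700 (mod 703)
3^128 ≡ 700^2 = 490000 ≡ 9 (mod 703)
3^256 ≡ 9^2 = 81 ≡ 81 (mod 703)
351 = 256 + 64 + 16 + 8 + 4 + 2 + 1 in binary powers of 2.
So 3^351 ≡ 81 · 700 · 625 · 234 · 81 · 9 · 3 ≡ 702 (mod 703).
Since 3^d ≡ 702 (mod 703), base 3 does not prove 703 composite.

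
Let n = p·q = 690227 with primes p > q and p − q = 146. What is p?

907

Since p = q + 146, we have 690227 = q(q + 146), so q² + 146q − 690227 = 0.
Discriminant: 146² + 4·690227 = 21316 + 2760908 = 2782224; √2782224 = 1668.
q = (−146 + 1668)/2 = 761, and p = q + 146 = 907.
Check: 761 · 907 = 690227.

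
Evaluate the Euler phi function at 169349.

Factor: 169349 = 23 · 37 · 199.
φ(169349) = (23−1) · (37−1) · (199−1) = 22 · 36 · 198 = 156816.

156816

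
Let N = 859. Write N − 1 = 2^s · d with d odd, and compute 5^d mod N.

859 − 1 = 858 = 2^1 · 429, so d = 429.
5^1 ≡ 5 (mod 859)
5^2 ≡ 5^2 = 25 ≡ 25 (mod 859)
5^4 ≡ 25^2 = 625 ≡ 625 (mod 859)
5^8 ≡ 625^2 = 390625 ≡ 639 (mod 859)
5^16 ≡ 639^2 = 408321 ≡ 296 (mod 859)
5^32 ≡ 296^2 = 87616 ≡ 857 (mod 859)
5^64 ≡ 857^2 = 734449 ≡ 4 (mod 859)
5^128 ≡ 4^2 = 16 ≡ 16 (mod 859)
5^256 ≡ 16^2 = 256 ≡ 256 (mod 859)
429 = 256 + 128 + 32 + 8 + 4 + 1 in binary powers of 2.
So 5^429 ≡ 256 · 16 · 857 · 639 · 625 · 5 ≡ 1 (mod 859).
Since 5^d ≡ 1 (mod 859), base 5 does not prove 859 composite.

1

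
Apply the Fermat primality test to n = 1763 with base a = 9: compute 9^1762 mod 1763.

9^1 ≡ 9 (mod 1763)
9^2 ≡ 9^2 = 81 ≡ 81 (mod 1763)
9^4 ≡ 81^2 = 6561 ≡ 1272 (mod 1763)
9^8 ≡ 1272^2 = 1617984 ≡ 1313 (mod 1763)
9^16 ≡ 1313^2 = 1723969 ≡ 1518 (mod 1763)
9^32 ≡ 1518^2 = 2304324 ≡ 83 (mod 1763)
9^64 ≡ 83^2 = 6889 ≡ 1600 (mod 1763)
9^128 ≡ 1600^2 = 2560000 ≡ 124 (mod 1763)
9^256 ≡ 124^2 = 15376 ≡ 1272 (mod 1763)
9^512 ≡ 1272^2 = 1617984 ≡ 1313 (mod 1763)
9^1024 ≡ 1313^2 = 1723969 ≡ 1518 (mod 1763)
1762 = 1024 + 512 + 128 + 64 + 32 + 2 in binary powers of 2.
So 9^1762 ≡ 1518 · 1313 · 124 · 1600 · 83 · 81 ≡ 1393 (mod 1763).
Since 1393 ≠ 1, base 9 is a Fermat witness: 1763 is composite.

1393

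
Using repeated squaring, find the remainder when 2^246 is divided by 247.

2^1 ≡ 2 (mod 247)
2^2 ≡ 2^2 = 4 ≡ 4 (mod 247)
2^4 ≡ 4^2 = 16 ≡ 16 (mod 247)
2^8 ≡ 16^2 = 256 ≡ 9 (mod 247)
2^16 ≡ 9^2 = 81 ≡ 81 (mod 247)
2^32 ≡ 81^2 = 6561 ≡ 139 (mod 247)
2^64 ≡ 139^2 = 19321 ≡ 55 (mod 247)
2^128 ≡ 55^2 = 3025 ≡ 61 (mod 247)
246 = 128 + 64 + 32 + 16 + 4 + 2 in binary powers of 2.
So 2^246 ≡ 61 · 55 · 139 · 81 · 16 · 4 ≡ 220 (mod 247).
Since 220 ≠ 1, base 2 is a Fermat witness: 247 is composite.

220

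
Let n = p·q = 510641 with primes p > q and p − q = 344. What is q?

563

Since p = q + 344, we have 510641 = q(q + 344), so q² + 344q − 510641 = 0.
Discriminant: 344² + 4·510641 = 118336 + 2042564 = 2160900; √2160900 = 1470.
q = (−344 + 1470)/2 = 563, and p = q + 344 = 907.
Check: 563 · 907 = 510641.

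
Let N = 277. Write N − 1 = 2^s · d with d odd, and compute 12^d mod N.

276

277 − 1 = 276 = 2^2 · 69, so d = 69.
12^1 ≡ 12 (mod 277)
12^2 ≡ 12^2 = 144 ≡ 144 (mod 277)
12^4 ≡ 144^2 = 20736 ≡ 238 (mod 277)
12^8 ≡ 238^2 = 56644 ≡ 136 (mod 277)
12^16 ≡ 136^2 = 18496 ≡ 214 (mod 277)
12^32 ≡ 214^2 = 45796 ≡ 91 (mod 277)
12^64 ≡ 91^2 = 8281 ≡ 248 (mod 277)
69 = 64 + 4 + 1 in binary powers of 2.
So 12^69 ≡ 248 · 238 · 12 ≡ 276 (mod 277).
Since 12^d ≡ 276 (mod 277), base 12 does not prove 277 composite.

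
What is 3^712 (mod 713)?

696

3^1 ≡ 3 (mod 713)
3^2 ≡ 3^2 = 9 ≡ 9 (mod 713)
3^4 ≡ 9^2 = 81 ≡ 81 (mod 713)
3^8 ≡ 81^2 = 6561 ≡ 144 (mod 713)
3^16 ≡ 144^2 = 20736 ≡ 59 (mod 713)
3^32 ≡ 59^2 = 3481 ≡ 629 (mod 713)
3^64 ≡ 629^2 = 395641 ≡ 639 (mod 713)
3^128 ≡ 639^2 = 408321 ≡ 485 (mod 713)
3^256 ≡ 485^2 = 235225 ≡ 648 (mod 713)
3^512 ≡ 648^2 = 419904 ≡ 660 (mod 713)
712 = 512 + 128 + 64 + 8 in binary powers of 2.
So 3^712 ≡ 660 · 485 · 639 · 144 ≡ 696 (mod 713).
Since 696 ≠ 1, base 3 is a Fermat witness: 713 is composite.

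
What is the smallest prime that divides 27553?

27553 is odd.
Digit sum 22, not divisible by 3.
Ends in 3: not divisible by 5.
7: 27553 = 7·3936 + 1
11: 27553 = 11·2504 + 9
13: 27553 = 13·2119 + 6
17: 27553 = 17·1620 + 13
19: 27553 = 19·1450 + 3
23: 27553 = 23·1197 + 22
29: 27553 = 29·950 + 3
31: 27553 = 31·888 + 25
37: 27553 = 37·744 + 25
41: 27553 = 41·672 + 1
43: 27553 = 43·640 + 33
47: 27553 = 47·586 + 11
53: 27553 = 53·519 + 46
59: 27553 = 59·467

59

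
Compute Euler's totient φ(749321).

721648

Factor: 749321 = 47 · 107 · 149.
φ(749321) = (47−1) · (107−1) · (149−1) = 46 · 106 · 148 = 721648.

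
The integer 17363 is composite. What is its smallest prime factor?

97

17363 is odd.
Digit sum 20, not divisible by 3.
Ends in 3: not divisible by 5.
7: 17363 = 7·2480 + 3
11: 17363 = 11·1578 + 5
13: 17363 = 13·1335 + 8
17: 17363 = 17·1021 + 6
19: 17363 = 19·913 + 16
23: 17363 = 23·754 + 21
29: 17363 = 29·598 + 21
31: 17363 = 31·560 + 3
37: 17363 = 37·469 + 10
41: 17363 = 41·423 + 20
43: 17363 = 43·403 + 34
47: 17363 = 47·369 + 20
53: 17363 = 53·327 + 32
59: 17363 = 59·294 + 17
61: 17363 = 61·284 + 39
67: 17363 = 67·259 + 10
71: 17363 = 71·244 + 39
73: 17363 = 73·237 + 62
79: 17363 = 79·219 + 62
83: 17363 = 83·209 + 16
89: 17363 = 89·195 + 8
97: 17363 = 97·179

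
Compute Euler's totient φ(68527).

61824

Factor: 68527 = 17 · 29 · 139.
φ(68527) = (17−1) · (29−1) · (139−1) = 16 · 28 · 138 = 61824.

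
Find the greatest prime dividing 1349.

71

1349 = 19 · 71
71 is prime.
So 1349 = 19 · 71; the largest prime factor is 71.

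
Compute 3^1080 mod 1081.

3^1 ≡ 3 (mod 1081)
3^2 ≡ 3^2 = 9 ≡ 9 (mod 1081)
3^4 ≡ 9^2 = 81 ≡ 81 (mod 1081)
3^8 ≡ 81^2 = 6561 ≡ 75 (mod 1081)
3^16 ≡ 75^2 = 5625 ≡ 220 (mod 1081)
3^32 ≡ 220^2 = 48400 ≡ 836 (mod 1081)
3^64 ≡ 836^2 = 698896 ≡ 570 (mod 1081)
3^128 ≡ 570^2 = 324900 ≡ 600 (mod 1081)
3^256 ≡ 600^2 = 360000 ≡ 27 (mod 1081)
3^512 ≡ 27^2 = 729 ≡ 729 (mod 1081)
3^1024 ≡ 729^2 = 531441 ≡ 670 (mod 1081)
1080 = 1024 + 32 + 16 + 8 in binary powers of 2.
So 3^1080 ≡ 670 · 836 · 220 · 75 ≡ 768 (mod 1081).
Since 768 ≠ 1, base 3 is a Fermat witness: 1081 is composite.

768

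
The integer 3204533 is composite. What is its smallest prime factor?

3204533 is odd.
Digit sum 20, not divisible by 3.
Ends in 3: not divisible by 5.
7: 3204533 = 7·457790 + 3
11: 3204533 = 11·291321 + 2
13: 3204533 = 13·246502 + 7
17: 3204533 = 17·188501 + 16
19: 3204533 = 19·168659 + 12
23: 3204533 = 23·139327 + 12
29: 3204533 = 29·110501 + 4
31: 3204533 = 31·103372 + 1
37: 3204533 = 37·86609

37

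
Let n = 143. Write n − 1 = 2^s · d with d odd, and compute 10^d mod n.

43

143 − 1 = 142 = 2^1 · 71, so d = 71.
10^1 ≡ 10 (mod 143)
10^2 ≡ 10^2 = 100 ≡ 100 (mod 143)
10^4 ≡ 100^2 = 10000 ≡ 133 (mod 143)
10^8 ≡ 133^2 = 17689 ≡ 100 (mod 143)
10^16 ≡ 100^2 = 10000 ≡ 133 (mod 143)
10^32 ≡ 133^2 = 17689 ≡ 100 (mod 143)
10^64 ≡ 100^2 = 10000 ≡ 133 (mod 143)
71 = 64 + 4 + 2 + 1 in binary powers of 2.
So 10^71 ≡ 133 · 133 · 100 · 10 ≡ 43 (mod 143).
Squaring chain: 43; never reaches −1, so base 10 is a Miller–Rabin witness that 143 is composite.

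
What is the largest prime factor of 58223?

79

58223 = 11 · 5293
5293 = 67 · 79
79 is prime.
So 58223 = 11 · 67 · 79; the largest prime factor is 79.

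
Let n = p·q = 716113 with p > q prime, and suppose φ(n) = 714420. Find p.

883

φ(n) = (p−1)(q−1) = n − (p+q) + 1, so p + q = 716113 − 714420 + 1 = 1694.
p and q are the roots of t² − 1694t + 716113 = 0.
Discriminant: 1694² − 4·716113 = 2869636 − 2864452 = 5184; √5184 = 72.
q = (1694 − 72)/2 = 811, p = (1694 + 72)/2 = 883.
Check: 811 · 883 = 716113.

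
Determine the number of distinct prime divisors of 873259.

873259 = 19^2 · 2419
2419 = 41 · 59
873259 = 19^2 · 41 · 59, which has 3 distinct prime factors.

3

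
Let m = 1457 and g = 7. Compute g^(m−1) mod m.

1278

7^1 ≡ 7 (mod 1457)
7^2 ≡ 7^2 = 49 ≡ 49 (mod 1457)
7^4 ≡ 49^2 = 2401 ≡ 944 (mod 1457)
7^8 ≡ 944^2 = 891136 ≡ 909 (mod 1457)
7^16 ≡ 909^2 = 826281 ≡ 162 (mod 1457)
7^32 ≡ 162^2 = 26244 ≡ 18 (mod 1457)
7^64 ≡ 18^2 = 324 ≡ 324 (mod 1457)
7^128 ≡ 324^2 = 104976 ≡ 72 (mod 1457)
7^256 ≡ 72^2 = 5184 ≡ 813 (mod 1457)
7^512 ≡ 813^2 = 660969 ≡ 948 (mod 1457)
7^1024 ≡ 948^2 = 898704 ≡ 1192 (mod 1457)
1456 = 1024 + 256 + 128 + 32 + 16 in binary powers of 2.
So 7^1456 ≡ 1192 · 813 · 72 · 18 · 162 ≡ 1278 (mod 1457).
Since 1278 ≠ 1, base 7 is a Fermat witness: 1457 is composite.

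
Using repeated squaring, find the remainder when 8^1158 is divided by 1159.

590

8^1 ≡ 8 (mod 1159)
8^2 ≡ 8^2 = 64 ≡ 64 (mod 1159)
8^4 ≡ 64^2 = 4096 ≡ 619 (mod 1159)
8^8 ≡ 619^2 = 383161 ≡ 691 (mod 1159)
8^16 ≡ 691^2 = 477481 ≡ 1132 (mod 1159)
8^32 ≡ 1132^2 = 1281424 ≡ 729 (mod 1159)
8^64 ≡ 729^2 = 531441 ≡ 619 (mod 1159)
8^128 ≡ 619^2 = 383161 ≡ 691 (mod 1159)
8^256 ≡ 691^2 = 477481 ≡ 1132 (mod 1159)
8^512 ≡ 1132^2 = 1281424 ≡ 729 (mod 1159)
8^1024 ≡ 729^2 = 531441 ≡ 619 (mod 1159)
1158 = 1024 + 128 + 4 + 2 in binary powers of 2.
So 8^1158 ≡ 619 · 691 · 619 · 64 ≡ 590 (mod 1159).
Since 590 ≠ 1, base 8 is a Fermat witness: 1159 is composite.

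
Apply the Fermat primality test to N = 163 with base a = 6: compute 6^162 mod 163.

6^1 ≡ 6 (mod 163)
6^2 ≡ 6^2 = 36 ≡ 36 (mod 163)
6^4 ≡ 36^2 = 1296 ≡ 155 (mod 163)
6^8 ≡ 155^2 = 24025 ≡ 64 (mod 163)
6^16 ≡ 64^2 = 4096 ≡ 21 (mod 163)
6^32 ≡ 21^2 = 441 ≡ 115 (mod 163)
6^64 ≡ 115^2 = 13225 ≡ 22 (mod 163)
6^128 ≡ 22^2 = 484 ≡ 158 (mod 163)
162 = 128 + 32 + 2 in binary powers of 2.
So 6^162 ≡ 158 · 115 · 36 ≡ 1 (mod 163).
Since the result is 1, base 6 gives no evidence that 163 is composite.

1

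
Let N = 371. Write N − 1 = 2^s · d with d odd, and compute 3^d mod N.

26

371 − 1 = 370 = 2^1 · 185, so d = 185.
3^1 ≡ 3 (mod 371)
3^2 ≡ 3^2 = 9 ≡ 9 (mod 371)
3^4 ≡ 9^2 = 81 ≡ 81 (mod 371)
3^8 ≡ 81^2 = 6561 ≡ 254 (mod 371)
3^16 ≡ 254^2 = 64516 ≡ 333 (mod 371)
3^32 ≡ 333^2 = 110889 ≡ 331 (mod 371)
3^64 ≡ 331^2 = 109561 ≡ 116 (mod 371)
3^128 ≡ 116^2 = 13456 ≡ 100 (mod 371)
185 = 128 + 32 + 16 + 8 + 1 in binary powers of 2.
So 3^185 ≡ 100 · 331 · 333 · 254 · 3 ≡ 26 (mod 371).
Squaring chain: 26; never reaches −1, so base 3 is a Miller–Rabin witness that 371 is composite.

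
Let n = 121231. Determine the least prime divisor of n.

11

121231 is odd.
Digit sum 10, not divisible by 3.
Ends in 1: not divisible by 5.
7: 121231 = 7·17318 + 5
11: 121231 = 11·11021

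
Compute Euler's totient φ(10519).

Factor: 10519 = 67 · 157.
φ(10519) = (67−1) · (157−1) = 66 · 156 = 10296.

10296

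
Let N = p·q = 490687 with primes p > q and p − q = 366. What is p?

907

Since p = q + 366, we have 490687 = q(q + 366), so q² + 366q − 490687 = 0.
Discriminant: 366² + 4·490687 = 133956 + 1962748 = 2096704; √2096704 = 1448.
q = (−366 + 1448)/2 = 541, and p = q + 366 = 907.
Check: 541 · 907 = 490687.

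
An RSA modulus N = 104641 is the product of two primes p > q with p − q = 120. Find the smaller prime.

Since p = q + 120, we have 104641 = q(q + 120), so q² + 120q − 104641 = 0.
Discriminant: 120² + 4·104641 = 14400 + 418564 = 432964; √432964 = 658.
q = (−120 + 658)/2 = 269, and p = q + 120 = 389.
Check: 269 · 389 = 104641.

269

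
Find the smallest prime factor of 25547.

25547 is odd.
Digit sum 23, not divisible by 3.
Ends in 7: not divisible by 5.
7: 25547 = 7·3649 + 4
11: 25547 = 11·2322 + 5
13: 25547 = 13·1965 + 2
17: 25547 = 17·1502 + 13
19: 25547 = 19·1344 + 11
23: 25547 = 23·1110 + 17
29: 25547 = 29·880 + 27
31: 25547 = 31·824 + 3
37: 25547 = 37·690 + 17
41: 25547 = 41·623 + 4
43: 25547 = 43·594 + 5
47: 25547 = 47·543 + 26
53: 25547 = 53·482 + 1
59: 25547 = 59·433

59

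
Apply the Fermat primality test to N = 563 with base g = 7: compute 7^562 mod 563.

7^1 ≡ 7 (mod 563)
7^2 ≡ 7^2 = 49 ≡ 49 (mod 563)
7^4 ≡ 49^2 = 2401 ≡ 149 (mod 563)
7^8 ≡ 149^2 = 22201 ≡ 244 (mod 563)
7^16 ≡ 244^2 = 59536 ≡ 421 (mod 563)
7^32 ≡ 421^2 = 177241 ≡ 459 (mod 563)
7^64 ≡ 459^2 = 210681 ≡ 119 (mod 563)
7^128 ≡ 119^2 = 14161 ≡ 86 (mod 563)
7^256 ≡ 86^2 = 7396 ≡ 77 (mod 563)
7^512 ≡ 77^2 = 5929 ≡ 299 (mod 563)
562 = 512 + 32 + 16 + 2 in binary powers of 2.
So 7^562 ≡ 299 · 459 · 421 · 49 ≡ 1 (mod 563).
Since the result is 1, base 7 gives no evidence that 563 is composite.

1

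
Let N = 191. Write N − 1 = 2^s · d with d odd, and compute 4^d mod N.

1

191 − 1 = 190 = 2^1 · 95, so d = 95.
4^1 ≡ 4 (mod 191)
4^2 ≡ 4^2 = 16 ≡ 16 (mod 191)
4^4 ≡ 16^2 = 256 ≡ 65 (mod 191)
4^8 ≡ 65^2 = 4225 ≡ 23 (mod 191)
4^16 ≡ 23^2 = 529 ≡ 147 (mod 191)
4^32 ≡ 147^2 = 21609 ≡ 26 (mod 191)
4^64 ≡ 26^2 = 676 ≡ 103 (mod 191)
95 = 64 + 16 + 8 + 4 + 2 + 1 in binary powers of 2.
So 4^95 ≡ 103 · 147 · 23 · 65 · 16 · 4 ≡ 1 (mod 191).
Since 4^d ≡ 1 (mod 191), base 4 does not prove 191 composite.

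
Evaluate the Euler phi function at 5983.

5760

Factor: 5983 = 31 · 193.
φ(5983) = (31−1) · (193−1) = 30 · 192 = 5760.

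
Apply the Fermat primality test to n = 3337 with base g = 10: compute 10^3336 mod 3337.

2998

10^1 ≡ 10 (mod 3337)
10^2 ≡ 10^2 = 100 ≡ 100 (mod 3337)
10^4 ≡ 100^2 = 10000 ≡ 3326 (mod 3337)
10^8 ≡ 3326^2 = 11062276 ≡ 121 (mod 3337)
10^16 ≡ 121^2 = 14641 ≡ 1293 (mod 3337)
10^32 ≡ 1293^2 = 1671849 ≡ 12 (mod 3337)
10^64 ≡ 12^2 = 144 ≡ 144 (mod 3337)
10^128 ≡ 144^2 = 20736 ≡ 714 (mod 3337)
10^256 ≡ 714^2 = 509796 ≡ 2572 (mod 3337)
10^512 ≡ 2572^2 = 6615184 ≡ 1250 (mod 3337)
10^1024 ≡ 1250^2 = 1562500 ≡ 784 (mod 3337)
10^2048 ≡ 784^2 = 614656 ≡ 648 (mod 3337)
3336 = 2048 + 1024 + 256 + 8 in binary powers of 2.
So 10^3336 ≡ 648 · 784 · 2572 · 121 ≡ 2998 (mod 3337).
Since 2998 ≠ 1, base 10 is a Fermat witness: 3337 is composite.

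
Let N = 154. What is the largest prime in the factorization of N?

154 = 2 · 77
77 = 7 · 11
11 is prime.
So 154 = 2 · 7 · 11; the largest prime factor is 11.

11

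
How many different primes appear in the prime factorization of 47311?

47311 = 11^2 · 391
391 = 17 · 23
47311 = 11^2 · 17 · 23, which has 3 distinct prime factors.

3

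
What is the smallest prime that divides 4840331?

53

4840331 is odd.
Digit sum 23, not divisible by 3.
Ends in 1: not divisible by 5.
7: 4840331 = 7·691475 + 6
11: 4840331 = 11·440030 + 1
13: 4840331 = 13·372333 + 2
17: 4840331 = 17·284725 + 6
19: 4840331 = 19·254754 + 5
23: 4840331 = 23·210449 + 4
29: 4840331 = 29·166907 + 28
31: 4840331 = 31·156139 + 22
37: 4840331 = 37·130819 + 28
41: 4840331 = 41·118056 + 35
43: 4840331 = 43·112565 + 36
47: 4840331 = 47·102985 + 36
53: 4840331 = 53·91327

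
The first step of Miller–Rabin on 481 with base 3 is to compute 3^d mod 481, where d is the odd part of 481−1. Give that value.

481 − 1 = 480 = 2^5 · 15, so d = 15.
3^1 ≡ 3 (mod 481)
3^2 ≡ 3^2 = 9 ≡ 9 (mod 481)
3^4 ≡ 9^2 = 81 ≡ 81 (mod 481)
3^8 ≡ 81^2 = 6561 ≡ 308 (mod 481)
15 = 8 + 4 + 2 + 1 in binary powers of 2.
So 3^15 ≡ 308 · 81 · 9 · 3 ≡ 196 (mod 481).
Squaring chain: 196 → 417 → 248 → 417 → 248; never reaches −1, so base 3 is a Miller–Rabin witness that 481 is composite.

196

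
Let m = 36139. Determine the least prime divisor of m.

71

36139 is odd.
Digit sum 22, not divisible by 3.
Ends in 9: not divisible by 5.
7: 36139 = 7·5162 + 5
11: 36139 = 11·3285 + 4
13: 36139 = 13·2779 + 12
17: 36139 = 17·2125 + 14
19: 36139 = 19·1902 + 1
23: 36139 = 23·1571 + 6
29: 36139 = 29·1246 + 5
31: 36139 = 31·1165 + 24
37: 36139 = 37·976 + 27
41: 36139 = 41·881 + 18
43: 36139 = 43·840 + 19
47: 36139 = 47·768 + 43
53: 36139 = 53·681 + 46
59: 36139 = 59·612 + 31
61: 36139 = 61·592 + 27
67: 36139 = 67·539 + 26
71: 36139 = 71·509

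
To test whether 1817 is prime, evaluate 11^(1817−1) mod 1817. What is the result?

1415

11^1 ≡ 11 (mod 1817)
11^2 ≡ 11^2 = 121 ≡ 121 (mod 1817)
11^4 ≡ 121^2 = 14641 ≡ 105 (mod 1817)
11^8 ≡ 105^2 = 11025 ≡ 123 (mod 1817)
11^16 ≡ 123^2 = 15129 ≡ 593 (mod 1817)
11^32 ≡ 593^2 = 351649 ≡ 968 (mod 1817)
11^64 ≡ 968^2 = 937024 ≡ 1269 (mod 1817)
11^128 ≡ 1269^2 = 1610361 ≡ 499 (mod 1817)
11^256 ≡ 499^2 = 249001 ≡ 72 (mod 1817)
11^512 ≡ 72^2 = 5184 ≡ 1550 (mod 1817)
11^1024 ≡ 1550^2 = 2402500 ≡ 426 (mod 1817)
1816 = 1024 + 512 + 256 + 16 + 8 in binary powers of 2.
So 11^1816 ≡ 426 · 1550 · 72 · 593 · 123 ≡ 1415 (mod 1817).
Since 1415 ≠ 1, base 11 is a Fermat witness: 1817 is composite.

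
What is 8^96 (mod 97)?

8^1 ≡ 8 (mod 97)
8^2 ≡ 8^2 = 64 ≡ 64 (mod 97)
8^4 ≡ 64^2 = 4096 ≡ 22 (mod 97)
8^8 ≡ 22^2 = 484 ≡ 96 (mod 97)
8^16 ≡ 96^2 = 9216 ≡ 1 (mod 97)
8^32 ≡ 1^2 = 1 ≡ 1 (mod 97)
8^64 ≡ 1^2 = 1 ≡ 1 (mod 97)
96 = 64 + 32 in binary powers of 2.
So 8^96 ≡ 1 · 1 ≡ 1 (mod 97).
Since the result is 1, base 8 gives no evidence that 97 is composite.

1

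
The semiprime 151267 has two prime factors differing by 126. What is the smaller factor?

331

Since p = q + 126, we have 151267 = q(q + 126), so q² + 126q − 151267 = 0.
Discriminant: 126² + 4·151267 = 15876 + 605068 = 620944; √620944 = 788.
q = (−126 + 788)/2 = 331, and p = q + 126 = 457.
Check: 331 · 457 = 151267.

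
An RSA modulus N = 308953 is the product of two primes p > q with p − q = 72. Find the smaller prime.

521

Since p = q + 72, we have 308953 = q(q + 72), so q² + 72q − 308953 = 0.
Discriminant: 72² + 4·308953 = 5184 + 1235812 = 1240996; √1240996 = 1114.
q = (−72 + 1114)/2 = 521, and p = q + 72 = 593.
Check: 521 · 593 = 308953.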